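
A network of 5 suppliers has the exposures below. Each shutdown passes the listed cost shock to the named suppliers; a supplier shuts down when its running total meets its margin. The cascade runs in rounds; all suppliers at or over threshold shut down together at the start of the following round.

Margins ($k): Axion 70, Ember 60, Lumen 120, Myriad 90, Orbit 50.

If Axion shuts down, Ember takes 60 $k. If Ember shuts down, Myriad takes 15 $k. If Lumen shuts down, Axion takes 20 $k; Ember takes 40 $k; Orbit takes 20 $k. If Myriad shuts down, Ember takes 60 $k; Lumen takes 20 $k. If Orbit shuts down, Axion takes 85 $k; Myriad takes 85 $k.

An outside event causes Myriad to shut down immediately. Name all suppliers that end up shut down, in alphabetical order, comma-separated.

Ember, Myriad

Round 1 — Myriad shuts down (initial).
  Ember: +60 → 60 ≥ 60
  Lumen: +20 → 20 < 120
Round 2 — Ember shuts down.
No further shutdowns.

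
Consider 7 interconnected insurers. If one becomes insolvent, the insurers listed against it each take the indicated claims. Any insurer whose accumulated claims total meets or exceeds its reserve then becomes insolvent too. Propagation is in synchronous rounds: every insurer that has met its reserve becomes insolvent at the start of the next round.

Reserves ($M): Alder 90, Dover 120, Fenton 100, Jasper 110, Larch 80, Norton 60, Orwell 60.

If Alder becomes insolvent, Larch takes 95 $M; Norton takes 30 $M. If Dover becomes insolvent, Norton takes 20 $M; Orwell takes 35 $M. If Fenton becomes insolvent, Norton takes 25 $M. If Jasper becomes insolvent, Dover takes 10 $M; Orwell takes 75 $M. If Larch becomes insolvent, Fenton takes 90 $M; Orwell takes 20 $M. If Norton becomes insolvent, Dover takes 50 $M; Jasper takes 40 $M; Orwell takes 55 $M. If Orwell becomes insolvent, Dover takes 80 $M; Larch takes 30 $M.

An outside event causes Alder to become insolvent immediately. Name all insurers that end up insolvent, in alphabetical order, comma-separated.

Alder, Larch

Round 1 — Alder becomes insolvent (initial).
  Larch: +95 → 95 ≥ 80
  Norton: +30 → 30 < 60
Round 2 — Larch becomes insolvent.
  Fenton: +90 → 90 < 100
  Orwell: +20 → 20 < 60
No further insolvencies.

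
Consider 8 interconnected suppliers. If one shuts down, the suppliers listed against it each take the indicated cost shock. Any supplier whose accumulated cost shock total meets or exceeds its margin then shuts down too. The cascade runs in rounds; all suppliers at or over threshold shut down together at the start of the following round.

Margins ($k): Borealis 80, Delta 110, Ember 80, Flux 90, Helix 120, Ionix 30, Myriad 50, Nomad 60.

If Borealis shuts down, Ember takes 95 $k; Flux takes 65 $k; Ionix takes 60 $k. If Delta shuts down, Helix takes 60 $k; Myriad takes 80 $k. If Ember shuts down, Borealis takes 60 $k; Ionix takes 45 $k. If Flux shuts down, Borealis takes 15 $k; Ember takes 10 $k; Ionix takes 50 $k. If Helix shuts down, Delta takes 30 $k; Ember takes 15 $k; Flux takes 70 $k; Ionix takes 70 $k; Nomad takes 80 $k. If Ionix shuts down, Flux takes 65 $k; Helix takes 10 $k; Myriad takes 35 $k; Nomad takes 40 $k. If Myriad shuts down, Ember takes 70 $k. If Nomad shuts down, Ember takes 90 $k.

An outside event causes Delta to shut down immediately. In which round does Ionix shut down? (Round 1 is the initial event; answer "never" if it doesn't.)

never

Round 1 — Delta shuts down (initial).
  Helix: +60 → 60 < 120
  Myriad: +80 → 80 ≥ 50
Round 2 — Myriad shuts down.
  Ember: +70 → 70 < 80
No further shutdowns.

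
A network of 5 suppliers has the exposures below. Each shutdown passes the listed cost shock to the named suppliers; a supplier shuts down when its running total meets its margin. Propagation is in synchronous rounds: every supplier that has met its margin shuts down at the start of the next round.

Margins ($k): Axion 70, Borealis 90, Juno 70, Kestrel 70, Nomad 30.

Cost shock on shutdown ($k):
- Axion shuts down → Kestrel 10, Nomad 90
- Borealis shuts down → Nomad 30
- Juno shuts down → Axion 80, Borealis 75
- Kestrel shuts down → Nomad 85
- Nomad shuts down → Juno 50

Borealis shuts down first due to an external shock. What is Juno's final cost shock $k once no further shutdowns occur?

50

Round 1 — Borealis shuts down (initial).
  Nomad: +30 → 30 ≥ 30
Round 2 — Nomad shuts down.
  Juno: +50 → 50 < 70
No further shutdowns.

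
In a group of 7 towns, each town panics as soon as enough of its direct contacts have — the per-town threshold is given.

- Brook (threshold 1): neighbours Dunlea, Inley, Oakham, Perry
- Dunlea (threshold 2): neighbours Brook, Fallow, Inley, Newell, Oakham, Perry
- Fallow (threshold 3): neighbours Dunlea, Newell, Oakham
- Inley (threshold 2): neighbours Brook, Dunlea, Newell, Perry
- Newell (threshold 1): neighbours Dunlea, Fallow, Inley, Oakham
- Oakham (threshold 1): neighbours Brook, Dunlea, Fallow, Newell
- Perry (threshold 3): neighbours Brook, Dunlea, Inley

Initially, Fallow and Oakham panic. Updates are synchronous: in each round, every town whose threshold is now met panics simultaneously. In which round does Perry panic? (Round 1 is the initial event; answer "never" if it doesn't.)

4

Round 1 — Fallow, Oakham panic (initial).
Round 2 — checking thresholds:
  Brook: 1 of 4 neighbours ≥ 1, panics.
  Dunlea: 2 of 6 neighbours ≥ 2, panics.
  Newell: 2 of 4 neighbours ≥ 1, panics.
Round 3 — checking thresholds:
  Inley: 3 of 4 neighbours ≥ 2, panics.
  Perry: 2 of 3 neighbours < 3, below threshold.
Round 4 — checking thresholds:
  Perry: 3 of 3 neighbours ≥ 3, panics.
Round 5 — no new panics; cascade stops.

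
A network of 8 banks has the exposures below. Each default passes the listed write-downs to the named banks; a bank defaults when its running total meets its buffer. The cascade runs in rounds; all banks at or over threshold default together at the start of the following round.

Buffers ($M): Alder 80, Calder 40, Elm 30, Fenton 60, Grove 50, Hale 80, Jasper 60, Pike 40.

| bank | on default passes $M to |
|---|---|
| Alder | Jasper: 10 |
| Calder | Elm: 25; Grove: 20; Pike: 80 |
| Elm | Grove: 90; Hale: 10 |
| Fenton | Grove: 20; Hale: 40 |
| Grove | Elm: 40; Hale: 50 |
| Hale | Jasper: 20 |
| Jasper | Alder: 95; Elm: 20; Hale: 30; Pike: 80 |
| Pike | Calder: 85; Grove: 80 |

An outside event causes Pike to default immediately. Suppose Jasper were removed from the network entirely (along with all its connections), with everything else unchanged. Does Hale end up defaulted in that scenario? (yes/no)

With Jasper removed:
Round 1 — Pike defaults (initial).
  Calder: +85 → 85 ≥ 40
  Grove: +80 → 80 ≥ 50
Round 2 — Calder, Grove default.
  Elm: +25+40 → 65 ≥ 30
  Hale: +50 → 50 < 80
Round 3 — Elm defaults.
  Hale: +10 → 60 < 80
No further defaults.

no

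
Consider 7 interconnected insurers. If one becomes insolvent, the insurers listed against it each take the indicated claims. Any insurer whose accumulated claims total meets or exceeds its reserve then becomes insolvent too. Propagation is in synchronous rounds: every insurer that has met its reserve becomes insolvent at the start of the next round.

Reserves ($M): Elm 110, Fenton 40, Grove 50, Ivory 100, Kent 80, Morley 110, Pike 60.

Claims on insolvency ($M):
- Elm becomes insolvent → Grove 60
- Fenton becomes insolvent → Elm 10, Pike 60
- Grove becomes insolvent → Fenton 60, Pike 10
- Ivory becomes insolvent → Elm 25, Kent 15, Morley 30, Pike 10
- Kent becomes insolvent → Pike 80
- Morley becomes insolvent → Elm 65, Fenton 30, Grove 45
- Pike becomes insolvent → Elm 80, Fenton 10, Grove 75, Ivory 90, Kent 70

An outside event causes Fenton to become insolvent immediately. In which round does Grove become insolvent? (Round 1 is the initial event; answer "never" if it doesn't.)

Round 1 — Fenton becomes insolvent (initial).
  Elm: +10 → 10 < 110
  Pike: +60 → 60 ≥ 60
Round 2 — Pike becomes insolvent.
  Elm: +80 → 90 < 110
  Grove: +75 → 75 ≥ 50
  Ivory: +90 → 90 < 100
  Kent: +70 → 70 < 80
Round 3 — Grove becomes insolvent.
No further insolvencies.

3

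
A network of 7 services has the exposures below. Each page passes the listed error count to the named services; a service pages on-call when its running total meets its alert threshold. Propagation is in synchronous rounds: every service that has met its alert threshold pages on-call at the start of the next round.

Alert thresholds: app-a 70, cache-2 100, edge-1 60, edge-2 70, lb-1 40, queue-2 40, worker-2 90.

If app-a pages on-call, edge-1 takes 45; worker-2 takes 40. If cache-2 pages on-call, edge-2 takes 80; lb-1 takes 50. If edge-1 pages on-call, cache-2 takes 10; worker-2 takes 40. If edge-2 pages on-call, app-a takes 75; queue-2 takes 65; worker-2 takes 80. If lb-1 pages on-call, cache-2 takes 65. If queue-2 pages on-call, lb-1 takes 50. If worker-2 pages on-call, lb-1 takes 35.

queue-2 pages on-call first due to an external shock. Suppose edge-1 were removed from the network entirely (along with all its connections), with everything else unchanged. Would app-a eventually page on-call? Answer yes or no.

no

With edge-1 removed:
Round 1 — queue-2 pages on-call (initial).
  lb-1: +50 → 50 ≥ 40
Round 2 — lb-1 pages on-call.
  cache-2: +65 → 65 < 100
No further pages.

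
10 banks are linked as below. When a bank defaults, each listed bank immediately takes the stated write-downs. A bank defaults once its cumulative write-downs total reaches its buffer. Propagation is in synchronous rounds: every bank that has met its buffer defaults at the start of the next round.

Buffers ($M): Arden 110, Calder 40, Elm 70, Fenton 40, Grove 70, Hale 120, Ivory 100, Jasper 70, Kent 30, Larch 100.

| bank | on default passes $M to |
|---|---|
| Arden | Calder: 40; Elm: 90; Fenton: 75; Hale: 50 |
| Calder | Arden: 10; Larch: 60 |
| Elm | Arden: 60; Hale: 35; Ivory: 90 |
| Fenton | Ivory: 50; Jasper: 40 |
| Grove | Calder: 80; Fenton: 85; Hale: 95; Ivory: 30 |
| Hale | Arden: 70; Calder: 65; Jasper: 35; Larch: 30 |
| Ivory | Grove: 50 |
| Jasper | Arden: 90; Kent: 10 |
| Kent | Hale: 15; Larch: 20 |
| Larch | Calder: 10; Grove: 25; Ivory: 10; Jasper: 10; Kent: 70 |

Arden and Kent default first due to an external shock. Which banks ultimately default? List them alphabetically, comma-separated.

Round 1 — Arden, Kent default (initial).
  Calder: +40 → 40 ≥ 40
  Elm: +90 → 90 ≥ 70
  Fenton: +75 → 75 ≥ 40
  Hale: +50+15 → 65 < 120
  Larch: +20 → 20 < 100
Round 2 — Calder, Elm, Fenton default.
  Hale: +35 → 100 < 120
  Ivory: +90+50 → 140 ≥ 100
  Jasper: +40 → 40 < 70
  Larch: +60 → 80 < 100
Round 3 — Ivory defaults.
  Grove: +50 → 50 < 70
No further defaults.

Arden, Calder, Elm, Fenton, Ivory, Kent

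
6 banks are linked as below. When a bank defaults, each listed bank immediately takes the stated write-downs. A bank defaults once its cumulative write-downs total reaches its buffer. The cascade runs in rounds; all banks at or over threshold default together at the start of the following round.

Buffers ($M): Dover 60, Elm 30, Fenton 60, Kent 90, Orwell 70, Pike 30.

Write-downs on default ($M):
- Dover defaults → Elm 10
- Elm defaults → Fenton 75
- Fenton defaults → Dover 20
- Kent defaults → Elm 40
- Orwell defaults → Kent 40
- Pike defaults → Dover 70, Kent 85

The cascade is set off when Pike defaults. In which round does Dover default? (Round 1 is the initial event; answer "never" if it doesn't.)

2

Round 1 — Pike defaults (initial).
  Dover: +70 → 70 ≥ 60
  Kent: +85 → 85 < 90
Round 2 — Dover defaults.
  Elm: +10 → 10 < 30
No further defaults.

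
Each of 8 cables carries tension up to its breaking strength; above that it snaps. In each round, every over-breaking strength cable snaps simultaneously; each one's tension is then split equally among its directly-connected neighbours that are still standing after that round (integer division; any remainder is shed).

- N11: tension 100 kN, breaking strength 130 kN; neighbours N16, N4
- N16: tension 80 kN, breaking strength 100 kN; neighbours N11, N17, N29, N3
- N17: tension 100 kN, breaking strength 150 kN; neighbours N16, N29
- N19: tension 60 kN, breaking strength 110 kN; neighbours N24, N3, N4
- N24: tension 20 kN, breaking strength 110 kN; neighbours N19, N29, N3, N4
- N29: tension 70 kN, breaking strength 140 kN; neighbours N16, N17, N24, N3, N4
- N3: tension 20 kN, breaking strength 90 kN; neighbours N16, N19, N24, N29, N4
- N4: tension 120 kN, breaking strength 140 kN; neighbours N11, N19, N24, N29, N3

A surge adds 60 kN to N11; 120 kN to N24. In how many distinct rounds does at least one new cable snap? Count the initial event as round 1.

Round 1 — N11 at 160 > 130; N24 at 140 > 110. N11, N24 snap.
  N11 sheds 160 kN to N16, N4: 80 each.
    N16: 80+80 = 160 > 100
    N4: 120+80 = 200 > 140
  N24 sheds 140 kN to N19, N29, N3, N4: 35 each.
    N19: 60+35 = 95 ≤ 110
    N29: 70+35 = 105 ≤ 140
    N3: 20+35 = 55 ≤ 90
    N4: 200+35 = 235 > 140
Round 2 — N16, N4 snap.
  N16 sheds 160 kN to N17, N29, N3: 53 each (1 lost).
    N17: 100+53 = 153 > 150
    N29: 105+53 = 158 > 140
    N3: 55+53 = 108 > 90
  N4 sheds 235 kN to N19, N29, N3: 78 each (1 lost).
    N19: 95+78 = 173 > 110
    N29: 158+78 = 236 > 140
    N3: 108+78 = 186 > 90
Round 3 — N17, N19, N29, N3 snap.
  N17 sheds 153 kN: no online neighbours, lost.
  N19 sheds 173 kN: no online neighbours, lost.
  N29 sheds 236 kN: no online neighbours, lost.
  N3 sheds 186 kN: no online neighbours, lost.
No further breaks.

3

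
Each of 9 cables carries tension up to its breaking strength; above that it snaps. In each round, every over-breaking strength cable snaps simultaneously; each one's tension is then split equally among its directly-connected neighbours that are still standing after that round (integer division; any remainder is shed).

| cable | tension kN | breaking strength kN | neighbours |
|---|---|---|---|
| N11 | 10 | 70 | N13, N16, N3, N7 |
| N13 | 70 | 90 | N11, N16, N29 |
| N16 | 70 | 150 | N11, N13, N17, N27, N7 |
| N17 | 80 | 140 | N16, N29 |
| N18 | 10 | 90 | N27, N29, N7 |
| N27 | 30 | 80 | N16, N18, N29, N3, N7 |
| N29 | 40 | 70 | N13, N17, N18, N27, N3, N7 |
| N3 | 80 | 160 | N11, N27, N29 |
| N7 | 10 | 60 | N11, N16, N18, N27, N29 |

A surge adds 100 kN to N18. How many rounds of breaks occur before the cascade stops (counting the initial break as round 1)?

3

Round 1 — N18 at 110 > 90. N18 snaps.
  N18 sheds 110 kN to N27, N29, N7: 36 each (2 lost).
    N27: 30+36 = 66 ≤ 80
    N29: 40+36 = 76 > 70
    N7: 10+36 = 46 ≤ 60
Round 2 — N29 snaps.
  N29 sheds 76 kN to N13, N17, N27, N3, N7: 15 each (1 lost).
    N13: 70+15 = 85 ≤ 90
    N17: 80+15 = 95 ≤ 140
    N27: 66+15 = 81 > 80
    N3: 80+15 = 95 ≤ 160
    N7: 46+15 = 61 > 60
Round 3 — N27, N7 snap.
  N27 sheds 81 kN to N16, N3: 40 each (1 lost).
    N16: 70+40 = 110 ≤ 150
    N3: 95+40 = 135 ≤ 160
  N7 sheds 61 kN to N11, N16: 30 each (1 lost).
    N11: 10+30 = 40 ≤ 70
    N16: 110+30 = 140 ≤ 150
No further breaks.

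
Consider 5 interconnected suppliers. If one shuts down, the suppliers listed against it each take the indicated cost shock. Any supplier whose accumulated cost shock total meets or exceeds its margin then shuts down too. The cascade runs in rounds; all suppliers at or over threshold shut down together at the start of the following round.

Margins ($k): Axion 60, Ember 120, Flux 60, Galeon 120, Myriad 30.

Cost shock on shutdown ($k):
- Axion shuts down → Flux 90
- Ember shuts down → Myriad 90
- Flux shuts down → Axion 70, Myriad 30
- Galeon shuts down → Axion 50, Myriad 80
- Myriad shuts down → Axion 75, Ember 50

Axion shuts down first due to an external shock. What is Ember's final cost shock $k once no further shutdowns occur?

50

Round 1 — Axion shuts down (initial).
  Flux: +90 → 90 ≥ 60
Round 2 — Flux shuts down.
  Myriad: +30 → 30 ≥ 30
Round 3 — Myriad shuts down.
  Ember: +50 → 50 < 120
No further shutdowns.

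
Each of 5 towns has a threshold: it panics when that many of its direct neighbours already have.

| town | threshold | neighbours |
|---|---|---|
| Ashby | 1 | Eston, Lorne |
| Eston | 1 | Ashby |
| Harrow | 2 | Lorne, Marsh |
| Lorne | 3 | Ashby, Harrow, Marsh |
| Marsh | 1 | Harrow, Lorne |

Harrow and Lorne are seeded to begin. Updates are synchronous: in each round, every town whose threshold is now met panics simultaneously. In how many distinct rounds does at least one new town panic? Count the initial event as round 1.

3

Round 1 — Harrow, Lorne panic (initial).
Round 2 — checking thresholds:
  Ashby: 1 of 2 neighbours ≥ 1, panics.
  Marsh: 2 of 2 neighbours ≥ 1, panics.
Round 3 — checking thresholds:
  Eston: 1 of 1 neighbours ≥ 1, panics.
Round 4 — no new panics; cascade stops.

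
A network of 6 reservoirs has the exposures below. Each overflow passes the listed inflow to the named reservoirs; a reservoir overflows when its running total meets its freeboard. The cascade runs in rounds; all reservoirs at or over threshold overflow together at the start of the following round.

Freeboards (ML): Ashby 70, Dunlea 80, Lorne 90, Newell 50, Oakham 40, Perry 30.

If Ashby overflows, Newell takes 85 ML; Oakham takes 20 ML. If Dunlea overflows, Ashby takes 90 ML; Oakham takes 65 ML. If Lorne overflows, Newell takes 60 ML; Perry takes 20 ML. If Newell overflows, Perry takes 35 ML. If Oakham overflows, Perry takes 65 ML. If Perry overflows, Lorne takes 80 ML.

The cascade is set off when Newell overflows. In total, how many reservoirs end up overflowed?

2

Round 1 — Newell overflows (initial).
  Perry: +35 → 35 ≥ 30
Round 2 — Perry overflows.
  Lorne: +80 → 80 < 90
No further overflows.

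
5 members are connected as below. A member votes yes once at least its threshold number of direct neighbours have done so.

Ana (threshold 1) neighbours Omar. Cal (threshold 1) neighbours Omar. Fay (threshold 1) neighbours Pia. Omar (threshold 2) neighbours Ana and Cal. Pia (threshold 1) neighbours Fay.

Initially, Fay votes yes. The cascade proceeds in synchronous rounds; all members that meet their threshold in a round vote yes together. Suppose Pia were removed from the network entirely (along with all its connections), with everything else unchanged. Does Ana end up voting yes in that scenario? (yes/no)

no

With Pia removed:
Round 1 — Fay votes yes (initial).
Round 2 — no new yes votes; cascade stops.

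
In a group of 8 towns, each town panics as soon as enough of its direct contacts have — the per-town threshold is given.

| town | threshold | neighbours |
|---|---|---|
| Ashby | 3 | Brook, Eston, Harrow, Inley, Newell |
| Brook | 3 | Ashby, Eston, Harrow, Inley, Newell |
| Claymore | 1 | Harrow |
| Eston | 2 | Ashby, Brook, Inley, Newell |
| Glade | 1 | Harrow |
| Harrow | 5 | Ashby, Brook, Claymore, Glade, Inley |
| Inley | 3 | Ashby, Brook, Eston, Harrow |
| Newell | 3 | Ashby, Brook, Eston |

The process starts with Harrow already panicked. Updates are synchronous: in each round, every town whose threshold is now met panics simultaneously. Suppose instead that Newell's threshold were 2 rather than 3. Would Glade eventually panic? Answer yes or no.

yes

With Newell's threshold at 2:
Round 1 — Harrow panics (initial).
Round 2 — checking thresholds:
  Ashby: 1 of 5 neighbours < 3, not yet.
  Brook: 1 of 5 neighbours < 3, not yet.
  Claymore: 1 of 1 neighbours ≥ 1, panics.
  Glade: 1 of 1 neighbours ≥ 1, panics.
  Inley: 1 of 4 neighbours < 3, not yet.
Round 3 — no new panics; cascade stops.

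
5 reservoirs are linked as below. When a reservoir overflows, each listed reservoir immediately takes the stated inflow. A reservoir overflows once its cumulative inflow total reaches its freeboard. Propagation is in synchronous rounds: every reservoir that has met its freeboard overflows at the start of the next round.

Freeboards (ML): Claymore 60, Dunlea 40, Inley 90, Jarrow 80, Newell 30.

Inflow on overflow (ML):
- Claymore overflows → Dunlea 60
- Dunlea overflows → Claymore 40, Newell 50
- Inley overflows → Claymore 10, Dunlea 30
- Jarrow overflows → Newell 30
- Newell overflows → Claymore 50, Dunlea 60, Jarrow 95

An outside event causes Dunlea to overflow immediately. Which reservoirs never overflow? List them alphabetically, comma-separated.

Inley

Round 1 — Dunlea overflows (initial).
  Claymore: +40 → 40 < 60
  Newell: +50 → 50 ≥ 30
Round 2 — Newell overflows.
  Claymore: +50 → 90 ≥ 60
  Jarrow: +95 → 95 ≥ 80
Round 3 — Claymore, Jarrow overflow.
No further overflows.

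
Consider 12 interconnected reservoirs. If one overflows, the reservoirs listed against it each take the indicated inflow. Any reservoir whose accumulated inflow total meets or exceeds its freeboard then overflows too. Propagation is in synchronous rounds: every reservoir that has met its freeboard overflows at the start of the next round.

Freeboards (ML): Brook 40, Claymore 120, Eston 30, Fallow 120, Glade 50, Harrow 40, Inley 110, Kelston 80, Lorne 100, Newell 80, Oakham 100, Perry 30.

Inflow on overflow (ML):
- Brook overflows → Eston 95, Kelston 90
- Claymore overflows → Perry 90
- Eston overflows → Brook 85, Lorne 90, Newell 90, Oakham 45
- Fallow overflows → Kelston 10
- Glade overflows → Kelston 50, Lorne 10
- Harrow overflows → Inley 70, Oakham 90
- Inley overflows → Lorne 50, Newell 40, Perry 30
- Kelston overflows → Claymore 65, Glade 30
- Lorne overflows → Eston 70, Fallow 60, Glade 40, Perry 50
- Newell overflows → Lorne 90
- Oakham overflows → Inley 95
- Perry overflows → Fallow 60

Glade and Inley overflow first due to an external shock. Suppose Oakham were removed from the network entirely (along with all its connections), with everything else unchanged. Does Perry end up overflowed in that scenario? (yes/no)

yes

With Oakham removed:
Round 1 — Glade, Inley overflow (initial).
  Kelston: +50 → 50 < 80
  Lorne: +10+50 → 60 < 100
  Newell: +40 → 40 < 80
  Perry: +30 → 30 ≥ 30
Round 2 — Perry overflows.
  Fallow: +60 → 60 < 120
No further overflows.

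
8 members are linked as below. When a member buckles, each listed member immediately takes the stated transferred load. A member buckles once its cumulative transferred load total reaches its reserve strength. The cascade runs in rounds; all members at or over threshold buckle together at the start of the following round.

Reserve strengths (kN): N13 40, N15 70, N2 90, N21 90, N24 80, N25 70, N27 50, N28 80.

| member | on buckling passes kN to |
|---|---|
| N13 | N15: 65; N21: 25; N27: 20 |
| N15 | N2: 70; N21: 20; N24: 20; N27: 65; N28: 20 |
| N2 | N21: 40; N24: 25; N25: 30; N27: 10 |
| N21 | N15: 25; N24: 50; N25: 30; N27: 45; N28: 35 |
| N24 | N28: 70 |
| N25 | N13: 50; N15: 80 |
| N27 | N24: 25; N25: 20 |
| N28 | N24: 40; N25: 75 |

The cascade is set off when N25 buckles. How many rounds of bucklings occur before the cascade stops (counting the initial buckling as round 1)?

Round 1 — N25 buckles (initial).
  N13: +50 → 50 ≥ 40
  N15: +80 → 80 ≥ 70
Round 2 — N13, N15 buckle.
  N2: +70 → 70 < 90
  N21: +25+20 → 45 < 90
  N24: +20 → 20 < 80
  N27: +20+65 → 85 ≥ 50
  N28: +20 → 20 < 80
Round 3 — N27 buckles.
  N24: +25 → 45 < 80
No further bucklings.

3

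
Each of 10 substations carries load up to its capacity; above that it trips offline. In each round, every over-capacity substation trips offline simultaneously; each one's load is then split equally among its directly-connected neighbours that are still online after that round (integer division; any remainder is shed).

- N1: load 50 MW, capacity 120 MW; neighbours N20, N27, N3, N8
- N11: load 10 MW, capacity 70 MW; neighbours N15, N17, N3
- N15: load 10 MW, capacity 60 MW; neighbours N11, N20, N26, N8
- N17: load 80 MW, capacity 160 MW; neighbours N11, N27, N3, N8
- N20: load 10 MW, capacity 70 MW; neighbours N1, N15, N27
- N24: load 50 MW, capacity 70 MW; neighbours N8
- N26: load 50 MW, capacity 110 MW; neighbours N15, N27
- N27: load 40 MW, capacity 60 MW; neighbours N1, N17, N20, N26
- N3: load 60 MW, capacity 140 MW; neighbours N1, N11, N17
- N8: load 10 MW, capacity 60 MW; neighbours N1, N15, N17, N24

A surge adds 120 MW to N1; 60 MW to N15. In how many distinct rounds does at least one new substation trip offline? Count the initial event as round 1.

3

Round 1 — N1 at 170 > 120; N15 at 70 > 60. N1, N15 trip offline.
  N1 sheds 170 MW to N20, N27, N3, N8: 42 each (2 lost).
    N20: 10+42 = 52 ≤ 70
    N27: 40+42 = 82 > 60
    N3: 60+42 = 102 ≤ 140
    N8: 10+42 = 52 ≤ 60
  N15 sheds 70 MW to N11, N20, N26, N8: 17 each (2 lost).
    N11: 10+17 = 27 ≤ 70
    N20: 52+17 = 69 ≤ 70
    N26: 50+17 = 67 ≤ 110
    N8: 52+17 = 69 > 60
Round 2 — N27, N8 trip offline.
  N27 sheds 82 MW to N17, N20, N26: 27 each (1 lost).
    N17: 80+27 = 107 ≤ 160
    N20: 69+27 = 96 > 70
    N26: 67+27 = 94 ≤ 110
  N8 sheds 69 MW to N17, N24: 34 each (1 lost).
    N17: 107+34 = 141 ≤ 160
    N24: 50+34 = 84 > 70
Round 3 — N20, N24 trip offline.
  N20 sheds 96 MW: no online neighbours, lost.
  N24 sheds 84 MW: no online neighbours, lost.
No further trips.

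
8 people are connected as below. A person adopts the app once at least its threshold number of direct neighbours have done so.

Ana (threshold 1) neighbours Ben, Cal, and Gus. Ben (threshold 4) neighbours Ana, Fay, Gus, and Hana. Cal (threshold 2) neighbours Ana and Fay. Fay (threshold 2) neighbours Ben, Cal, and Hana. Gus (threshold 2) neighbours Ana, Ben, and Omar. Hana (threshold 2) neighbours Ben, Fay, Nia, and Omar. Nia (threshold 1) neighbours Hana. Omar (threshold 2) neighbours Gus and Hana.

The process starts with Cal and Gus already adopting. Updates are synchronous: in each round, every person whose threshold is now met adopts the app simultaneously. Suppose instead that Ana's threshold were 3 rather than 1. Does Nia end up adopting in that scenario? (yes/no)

no

With Ana's threshold at 3:
Round 1 — Cal, Gus adopt the app (initial).
Round 2 — no new adoptions; cascade stops.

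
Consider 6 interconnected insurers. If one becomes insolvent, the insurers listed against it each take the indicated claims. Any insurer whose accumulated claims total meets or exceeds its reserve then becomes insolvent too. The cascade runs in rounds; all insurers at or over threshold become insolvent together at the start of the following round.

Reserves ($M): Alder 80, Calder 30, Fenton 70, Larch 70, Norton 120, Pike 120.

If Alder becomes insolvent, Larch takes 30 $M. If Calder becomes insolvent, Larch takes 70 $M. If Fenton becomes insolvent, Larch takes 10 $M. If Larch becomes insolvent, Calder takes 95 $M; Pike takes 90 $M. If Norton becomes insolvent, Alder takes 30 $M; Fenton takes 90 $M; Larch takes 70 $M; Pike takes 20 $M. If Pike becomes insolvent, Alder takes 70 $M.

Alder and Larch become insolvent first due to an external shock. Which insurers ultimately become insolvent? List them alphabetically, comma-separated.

Alder, Calder, Larch

Round 1 — Alder, Larch become insolvent (initial).
  Calder: +95 → 95 ≥ 30
  Pike: +90 → 90 < 120
Round 2 — Calder becomes insolvent.
No further insolvencies.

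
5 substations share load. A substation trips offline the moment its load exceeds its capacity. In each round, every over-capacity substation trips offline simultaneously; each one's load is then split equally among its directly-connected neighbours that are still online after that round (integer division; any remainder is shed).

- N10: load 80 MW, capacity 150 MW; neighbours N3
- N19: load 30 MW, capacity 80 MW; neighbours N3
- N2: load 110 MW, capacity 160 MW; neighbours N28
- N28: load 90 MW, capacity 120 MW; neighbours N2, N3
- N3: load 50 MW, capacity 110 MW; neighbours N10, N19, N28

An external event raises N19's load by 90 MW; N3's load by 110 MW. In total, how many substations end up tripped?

Round 1 — N19 at 120 > 80; N3 at 160 > 110. N19, N3 trip offline.
  N19 sheds 120 MW: no online neighbours, lost.
  N3 sheds 160 MW to N10, N28: 80 each.
    N10: 80+80 = 160 > 150
    N28: 90+80 = 170 > 120
Round 2 — N10, N28 trip offline.
  N10 sheds 160 MW: no online neighbours, lost.
  N28 sheds 170 MW to N2: 170 each.
    N2: 110+170 = 280 > 160
Round 3 — N2 trips offline.
  N2 sheds 280 MW: no online neighbours, lost.
No further trips.

5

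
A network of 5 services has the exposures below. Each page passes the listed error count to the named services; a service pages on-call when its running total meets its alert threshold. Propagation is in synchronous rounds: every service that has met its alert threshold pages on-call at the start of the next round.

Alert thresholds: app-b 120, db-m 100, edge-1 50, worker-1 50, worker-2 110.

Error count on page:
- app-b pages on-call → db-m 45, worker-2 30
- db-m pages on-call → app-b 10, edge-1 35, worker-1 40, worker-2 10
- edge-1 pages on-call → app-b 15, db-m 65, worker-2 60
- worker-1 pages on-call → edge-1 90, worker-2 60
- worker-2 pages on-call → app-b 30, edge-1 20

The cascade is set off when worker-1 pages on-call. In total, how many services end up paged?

3

Round 1 — worker-1 pages on-call (initial).
  edge-1: +90 → 90 ≥ 50
  worker-2: +60 → 60 < 110
Round 2 — edge-1 pages on-call.
  app-b: +15 → 15 < 120
  db-m: +65 → 65 < 100
  worker-2: +60 → 120 ≥ 110
Round 3 — worker-2 pages on-call.
  app-b: +30 → 45 < 120
No further pages.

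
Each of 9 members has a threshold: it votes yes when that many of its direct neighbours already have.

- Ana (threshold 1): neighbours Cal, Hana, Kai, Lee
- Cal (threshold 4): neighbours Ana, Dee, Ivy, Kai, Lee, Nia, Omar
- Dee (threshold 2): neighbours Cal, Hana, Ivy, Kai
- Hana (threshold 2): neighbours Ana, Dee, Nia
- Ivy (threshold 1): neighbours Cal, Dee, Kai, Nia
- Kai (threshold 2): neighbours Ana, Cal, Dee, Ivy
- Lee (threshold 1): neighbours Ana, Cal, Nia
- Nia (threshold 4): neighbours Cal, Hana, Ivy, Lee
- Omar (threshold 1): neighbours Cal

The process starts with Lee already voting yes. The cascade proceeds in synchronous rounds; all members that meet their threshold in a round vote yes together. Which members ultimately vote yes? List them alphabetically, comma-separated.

Ana, Lee

Round 1 — Lee votes yes (initial).
Round 2 — checking thresholds:
  Ana: 1 of 4 neighbours ≥ 1, votes yes.
  Cal: 1 of 7 neighbours < 4, below threshold.
  Nia: 1 of 4 neighbours < 4, below threshold.
Round 3 — no new yes votes; cascade stops.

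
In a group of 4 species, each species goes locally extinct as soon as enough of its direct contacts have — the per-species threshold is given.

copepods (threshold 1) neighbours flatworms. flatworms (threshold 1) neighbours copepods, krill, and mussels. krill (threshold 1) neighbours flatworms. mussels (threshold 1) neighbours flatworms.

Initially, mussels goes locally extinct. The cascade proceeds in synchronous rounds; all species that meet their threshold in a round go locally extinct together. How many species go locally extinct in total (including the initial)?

4

Round 1 — mussels goes locally extinct (initial).
Round 2 — checking thresholds:
  flatworms: 1 of 3 neighbours ≥ 1, goes locally extinct.
Round 3 — checking thresholds:
  copepods: 1 of 1 neighbours ≥ 1, goes locally extinct.
  krill: 1 of 1 neighbours ≥ 1, goes locally extinct.
Round 4 — no new extinctions; cascade stops.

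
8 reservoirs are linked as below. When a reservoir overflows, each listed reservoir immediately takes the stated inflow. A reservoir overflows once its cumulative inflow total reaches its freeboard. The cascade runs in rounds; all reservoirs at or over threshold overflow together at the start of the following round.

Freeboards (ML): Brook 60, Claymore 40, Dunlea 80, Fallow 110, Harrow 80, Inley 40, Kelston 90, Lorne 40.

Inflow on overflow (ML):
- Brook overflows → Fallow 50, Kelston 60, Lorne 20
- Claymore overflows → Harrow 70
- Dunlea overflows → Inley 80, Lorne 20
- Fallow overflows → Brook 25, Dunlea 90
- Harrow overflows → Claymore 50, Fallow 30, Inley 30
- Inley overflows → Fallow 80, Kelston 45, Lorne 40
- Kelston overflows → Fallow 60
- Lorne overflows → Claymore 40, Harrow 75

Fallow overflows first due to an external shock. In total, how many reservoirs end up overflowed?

Round 1 — Fallow overflows (initial).
  Brook: +25 → 25 < 60
  Dunlea: +90 → 90 ≥ 80
Round 2 — Dunlea overflows.
  Inley: +80 → 80 ≥ 40
  Lorne: +20 → 20 < 40
Round 3 — Inley overflows.
  Kelston: +45 → 45 < 90
  Lorne: +40 → 60 ≥ 40
Round 4 — Lorne overflows.
  Claymore: +40 → 40 ≥ 40
  Harrow: +75 → 75 < 80
Round 5 — Claymore overflows.
  Harrow: +70 → 145 ≥ 80
Round 6 — Harrow overflows.
No further overflows.

6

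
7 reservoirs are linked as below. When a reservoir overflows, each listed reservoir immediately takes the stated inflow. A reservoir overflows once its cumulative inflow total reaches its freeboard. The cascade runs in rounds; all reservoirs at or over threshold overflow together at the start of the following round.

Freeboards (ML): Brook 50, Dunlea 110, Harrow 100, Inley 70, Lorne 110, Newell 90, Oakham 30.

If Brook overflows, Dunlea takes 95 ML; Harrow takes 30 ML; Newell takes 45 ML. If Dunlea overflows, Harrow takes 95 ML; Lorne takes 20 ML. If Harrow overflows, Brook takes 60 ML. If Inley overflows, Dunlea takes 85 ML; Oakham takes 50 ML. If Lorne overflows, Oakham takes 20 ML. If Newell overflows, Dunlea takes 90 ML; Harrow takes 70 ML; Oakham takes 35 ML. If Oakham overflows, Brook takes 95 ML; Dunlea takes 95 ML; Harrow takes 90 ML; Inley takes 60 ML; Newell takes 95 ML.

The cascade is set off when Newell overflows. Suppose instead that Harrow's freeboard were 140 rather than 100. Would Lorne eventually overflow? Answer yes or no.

With Harrow's freeboard at 140:
Round 1 — Newell overflows (initial).
  Dunlea: +90 → 90 < 110
  Harrow: +70 → 70 < 140
  Oakham: +35 → 35 ≥ 30
Round 2 — Oakham overflows.
  Brook: +95 → 95 ≥ 50
  Dunlea: +95 → 185 ≥ 110
  Harrow: +90 → 160 ≥ 140
  Inley: +60 → 60 < 70
Round 3 — Brook, Dunlea, Harrow overflow.
  Lorne: +20 → 20 < 110
No further overflows.

no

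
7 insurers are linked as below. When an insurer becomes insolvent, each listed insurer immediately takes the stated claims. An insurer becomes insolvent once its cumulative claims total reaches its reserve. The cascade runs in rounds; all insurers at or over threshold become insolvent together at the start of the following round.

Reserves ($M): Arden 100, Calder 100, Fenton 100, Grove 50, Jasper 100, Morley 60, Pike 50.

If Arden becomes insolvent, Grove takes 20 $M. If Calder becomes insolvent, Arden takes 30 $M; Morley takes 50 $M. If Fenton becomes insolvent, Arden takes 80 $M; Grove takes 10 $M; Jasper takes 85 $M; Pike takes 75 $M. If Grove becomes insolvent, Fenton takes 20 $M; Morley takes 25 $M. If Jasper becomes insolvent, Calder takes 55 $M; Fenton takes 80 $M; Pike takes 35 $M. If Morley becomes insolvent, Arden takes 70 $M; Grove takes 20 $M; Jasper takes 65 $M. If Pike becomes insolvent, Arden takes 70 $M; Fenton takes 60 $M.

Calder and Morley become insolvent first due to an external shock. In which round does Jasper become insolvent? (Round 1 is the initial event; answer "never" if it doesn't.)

Round 1 — Calder, Morley become insolvent (initial).
  Arden: +30+70 → 100 ≥ 100
  Grove: +20 → 20 < 50
  Jasper: +65 → 65 < 100
Round 2 — Arden becomes insolvent.
  Grove: +20 → 40 < 50
No further insolvencies.

never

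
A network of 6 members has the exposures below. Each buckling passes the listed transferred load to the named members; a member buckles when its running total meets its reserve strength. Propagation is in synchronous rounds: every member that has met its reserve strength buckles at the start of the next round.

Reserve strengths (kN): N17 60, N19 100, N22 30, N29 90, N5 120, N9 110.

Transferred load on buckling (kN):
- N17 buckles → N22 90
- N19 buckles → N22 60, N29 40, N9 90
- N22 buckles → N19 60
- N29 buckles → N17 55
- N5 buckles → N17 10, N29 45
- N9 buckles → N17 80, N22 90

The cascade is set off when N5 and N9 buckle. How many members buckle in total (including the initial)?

Round 1 — N5, N9 buckle (initial).
  N17: +10+80 → 90 ≥ 60
  N22: +90 → 90 ≥ 30
  N29: +45 → 45 < 90
Round 2 — N17, N22 buckle.
  N19: +60 → 60 < 100
No further bucklings.

4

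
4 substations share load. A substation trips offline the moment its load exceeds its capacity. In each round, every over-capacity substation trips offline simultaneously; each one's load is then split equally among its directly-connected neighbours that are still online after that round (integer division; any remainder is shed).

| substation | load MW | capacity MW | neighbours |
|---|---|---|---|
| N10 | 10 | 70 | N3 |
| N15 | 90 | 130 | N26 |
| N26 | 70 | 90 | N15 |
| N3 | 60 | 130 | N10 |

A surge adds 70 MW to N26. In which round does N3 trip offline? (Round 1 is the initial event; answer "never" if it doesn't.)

never

Round 1 — N26 at 140 > 90. N26 trips offline.
  N26 sheds 140 MW to N15: 140 each.
    N15: 90+140 = 230 > 130
Round 2 — N15 trips offline.
  N15 sheds 230 MW: no online neighbours, lost.
No further trips.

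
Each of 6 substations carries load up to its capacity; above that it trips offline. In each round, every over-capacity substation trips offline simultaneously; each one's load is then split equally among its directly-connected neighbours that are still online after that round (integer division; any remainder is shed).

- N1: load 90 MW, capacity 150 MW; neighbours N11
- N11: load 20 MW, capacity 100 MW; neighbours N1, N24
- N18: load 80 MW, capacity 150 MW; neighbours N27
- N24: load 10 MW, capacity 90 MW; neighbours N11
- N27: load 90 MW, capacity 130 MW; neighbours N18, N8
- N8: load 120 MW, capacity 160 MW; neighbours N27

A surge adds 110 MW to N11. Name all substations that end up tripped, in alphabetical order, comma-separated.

N1, N11

Round 1 — N11 at 130 > 100. N11 trips offline.
  N11 sheds 130 MW to N1, N24: 65 each.
    N1: 90+65 = 155 > 150
    N24: 10+65 = 75 ≤ 90
Round 2 — N1 trips offline.
  N1 sheds 155 MW: no online neighbours, lost.
No further trips.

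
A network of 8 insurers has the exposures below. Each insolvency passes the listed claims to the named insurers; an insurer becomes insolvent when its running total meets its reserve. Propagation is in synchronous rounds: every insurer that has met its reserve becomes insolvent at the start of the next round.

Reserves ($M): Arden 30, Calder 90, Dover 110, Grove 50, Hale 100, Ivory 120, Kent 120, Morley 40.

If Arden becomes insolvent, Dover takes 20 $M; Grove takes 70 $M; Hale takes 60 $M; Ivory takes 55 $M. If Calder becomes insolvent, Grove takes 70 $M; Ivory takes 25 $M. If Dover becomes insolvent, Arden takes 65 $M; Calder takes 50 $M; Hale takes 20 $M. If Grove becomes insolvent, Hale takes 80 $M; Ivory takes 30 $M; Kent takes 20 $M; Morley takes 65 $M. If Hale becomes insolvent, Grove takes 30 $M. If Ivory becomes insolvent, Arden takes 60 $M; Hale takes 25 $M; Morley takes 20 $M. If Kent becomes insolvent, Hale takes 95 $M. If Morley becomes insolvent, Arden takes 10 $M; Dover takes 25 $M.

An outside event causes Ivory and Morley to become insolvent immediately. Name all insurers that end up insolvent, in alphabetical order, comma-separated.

Arden, Grove, Hale, Ivory, Morley

Round 1 — Ivory, Morley become insolvent (initial).
  Arden: +60+10 → 70 ≥ 30
  Dover: +25 → 25 < 110
  Hale: +25 → 25 < 100
Round 2 — Arden becomes insolvent.
  Dover: +20 → 45 < 110
  Grove: +70 → 70 ≥ 50
  Hale: +60 → 85 < 100
Round 3 — Grove becomes insolvent.
  Hale: +80 → 165 ≥ 100
  Kent: +20 → 20 < 120
Round 4 — Hale becomes insolvent.
No further insolvencies.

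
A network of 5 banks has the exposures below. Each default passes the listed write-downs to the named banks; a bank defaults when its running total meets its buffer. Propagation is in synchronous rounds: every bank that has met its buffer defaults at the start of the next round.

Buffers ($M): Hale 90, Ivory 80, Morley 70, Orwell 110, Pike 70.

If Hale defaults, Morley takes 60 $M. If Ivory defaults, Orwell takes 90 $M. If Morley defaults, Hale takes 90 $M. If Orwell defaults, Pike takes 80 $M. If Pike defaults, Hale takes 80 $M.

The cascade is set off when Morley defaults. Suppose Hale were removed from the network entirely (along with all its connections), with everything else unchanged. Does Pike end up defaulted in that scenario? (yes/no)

With Hale removed:
Round 1 — Morley defaults (initial).
No further defaults.

no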